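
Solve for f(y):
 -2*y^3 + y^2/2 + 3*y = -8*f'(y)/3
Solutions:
 f(y) = C1 + 3*y^4/16 - y^3/16 - 9*y^2/16


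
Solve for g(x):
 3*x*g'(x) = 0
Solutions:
 g(x) = C1


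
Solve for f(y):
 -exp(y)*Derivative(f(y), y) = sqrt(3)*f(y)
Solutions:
 f(y) = C1*exp(sqrt(3)*exp(-y))


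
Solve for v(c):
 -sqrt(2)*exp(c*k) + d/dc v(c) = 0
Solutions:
 v(c) = C1 + sqrt(2)*exp(c*k)/k


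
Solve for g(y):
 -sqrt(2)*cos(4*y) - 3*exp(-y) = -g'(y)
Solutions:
 g(y) = C1 + sqrt(2)*sin(4*y)/4 - 3*exp(-y)


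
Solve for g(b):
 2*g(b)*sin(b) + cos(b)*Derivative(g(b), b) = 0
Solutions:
 g(b) = C1*cos(b)^2


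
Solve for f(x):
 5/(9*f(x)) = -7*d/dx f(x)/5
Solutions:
 f(x) = -sqrt(C1 - 350*x)/21
 f(x) = sqrt(C1 - 350*x)/21


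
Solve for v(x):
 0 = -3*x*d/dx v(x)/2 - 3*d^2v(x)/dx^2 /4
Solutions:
 v(x) = C1 + C2*erf(x)


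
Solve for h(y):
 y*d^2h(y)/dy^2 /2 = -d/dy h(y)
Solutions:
 h(y) = C1 + C2/y


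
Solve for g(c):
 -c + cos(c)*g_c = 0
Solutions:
 g(c) = C1 + Integral(c/cos(c), c)


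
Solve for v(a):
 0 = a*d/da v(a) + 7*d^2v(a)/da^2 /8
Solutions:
 v(a) = C1 + C2*erf(2*sqrt(7)*a/7)


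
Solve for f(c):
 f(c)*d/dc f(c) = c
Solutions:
 f(c) = -sqrt(C1 + c^2)
 f(c) = sqrt(C1 + c^2)


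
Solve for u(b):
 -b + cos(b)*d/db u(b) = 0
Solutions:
 u(b) = C1 + Integral(b/cos(b), b)


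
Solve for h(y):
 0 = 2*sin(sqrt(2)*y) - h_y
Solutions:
 h(y) = C1 - sqrt(2)*cos(sqrt(2)*y)


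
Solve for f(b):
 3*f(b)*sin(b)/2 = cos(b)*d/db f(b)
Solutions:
 f(b) = C1/cos(b)^(3/2)


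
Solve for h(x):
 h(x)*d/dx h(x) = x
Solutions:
 h(x) = -sqrt(C1 + x^2)
 h(x) = sqrt(C1 + x^2)


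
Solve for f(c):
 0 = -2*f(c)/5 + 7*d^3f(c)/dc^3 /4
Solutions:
 f(c) = C3*exp(2*35^(2/3)*c/35) + (C1*sin(sqrt(3)*35^(2/3)*c/35) + C2*cos(sqrt(3)*35^(2/3)*c/35))*exp(-35^(2/3)*c/35)


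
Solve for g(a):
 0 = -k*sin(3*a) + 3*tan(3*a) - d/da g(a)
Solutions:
 g(a) = C1 + k*cos(3*a)/3 - log(cos(3*a))


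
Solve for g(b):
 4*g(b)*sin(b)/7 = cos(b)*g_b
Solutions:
 g(b) = C1/cos(b)^(4/7)


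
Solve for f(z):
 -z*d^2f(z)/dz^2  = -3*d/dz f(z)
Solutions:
 f(z) = C1 + C2*z^4


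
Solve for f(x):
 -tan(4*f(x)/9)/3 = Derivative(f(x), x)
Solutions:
 f(x) = -9*asin(C1*exp(-4*x/27))/4 + 9*pi/4
 f(x) = 9*asin(C1*exp(-4*x/27))/4


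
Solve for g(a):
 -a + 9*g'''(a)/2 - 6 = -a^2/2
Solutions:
 g(a) = C1 + C2*a + C3*a^2 - a^5/540 + a^4/108 + 2*a^3/9


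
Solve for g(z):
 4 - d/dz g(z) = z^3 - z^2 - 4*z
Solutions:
 g(z) = C1 - z^4/4 + z^3/3 + 2*z^2 + 4*z


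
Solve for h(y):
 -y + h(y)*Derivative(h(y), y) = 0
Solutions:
 h(y) = -sqrt(C1 + y^2)
 h(y) = sqrt(C1 + y^2)


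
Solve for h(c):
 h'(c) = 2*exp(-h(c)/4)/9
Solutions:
 h(c) = 4*log(C1 + c/18)


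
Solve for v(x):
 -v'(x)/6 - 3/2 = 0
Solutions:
 v(x) = C1 - 9*x


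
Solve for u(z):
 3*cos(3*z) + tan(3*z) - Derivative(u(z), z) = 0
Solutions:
 u(z) = C1 - log(cos(3*z))/3 + sin(3*z)


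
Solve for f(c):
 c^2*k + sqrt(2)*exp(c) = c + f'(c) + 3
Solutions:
 f(c) = C1 + c^3*k/3 - c^2/2 - 3*c + sqrt(2)*exp(c)


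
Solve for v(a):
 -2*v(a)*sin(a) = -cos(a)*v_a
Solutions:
 v(a) = C1/cos(a)^2


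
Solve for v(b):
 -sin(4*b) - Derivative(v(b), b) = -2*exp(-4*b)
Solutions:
 v(b) = C1 + cos(4*b)/4 - exp(-4*b)/2


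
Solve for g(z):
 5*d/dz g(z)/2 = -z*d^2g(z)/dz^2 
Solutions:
 g(z) = C1 + C2/z^(3/2)


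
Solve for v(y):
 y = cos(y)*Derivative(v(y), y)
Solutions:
 v(y) = C1 + Integral(y/cos(y), y)


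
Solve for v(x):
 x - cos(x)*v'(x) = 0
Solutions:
 v(x) = C1 + Integral(x/cos(x), x)


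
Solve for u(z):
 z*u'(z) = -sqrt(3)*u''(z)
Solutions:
 u(z) = C1 + C2*erf(sqrt(2)*3^(3/4)*z/6)


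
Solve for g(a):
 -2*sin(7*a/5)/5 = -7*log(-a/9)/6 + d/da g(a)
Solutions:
 g(a) = C1 + 7*a*log(-a)/6 - 7*a*log(3)/3 - 7*a/6 + 2*cos(7*a/5)/7


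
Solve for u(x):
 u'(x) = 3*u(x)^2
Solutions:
 u(x) = -1/(C1 + 3*x)


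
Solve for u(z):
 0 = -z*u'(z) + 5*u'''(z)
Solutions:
 u(z) = C1 + Integral(C2*airyai(5^(2/3)*z/5) + C3*airybi(5^(2/3)*z/5), z)


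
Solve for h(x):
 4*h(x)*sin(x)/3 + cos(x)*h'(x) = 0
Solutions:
 h(x) = C1*cos(x)^(4/3)


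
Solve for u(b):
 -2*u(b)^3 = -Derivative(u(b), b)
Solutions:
 u(b) = -sqrt(2)*sqrt(-1/(C1 + 2*b))/2
 u(b) = sqrt(2)*sqrt(-1/(C1 + 2*b))/2


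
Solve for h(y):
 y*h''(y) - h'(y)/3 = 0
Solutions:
 h(y) = C1 + C2*y^(4/3)


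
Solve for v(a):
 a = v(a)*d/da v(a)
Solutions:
 v(a) = -sqrt(C1 + a^2)
 v(a) = sqrt(C1 + a^2)


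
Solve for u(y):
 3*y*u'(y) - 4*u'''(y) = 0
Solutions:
 u(y) = C1 + Integral(C2*airyai(6^(1/3)*y/2) + C3*airybi(6^(1/3)*y/2), y)


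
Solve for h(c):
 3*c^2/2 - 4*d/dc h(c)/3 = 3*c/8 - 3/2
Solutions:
 h(c) = C1 + 3*c^3/8 - 9*c^2/64 + 9*c/8


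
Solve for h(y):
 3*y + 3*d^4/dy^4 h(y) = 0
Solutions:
 h(y) = C1 + C2*y + C3*y^2 + C4*y^3 - y^5/120


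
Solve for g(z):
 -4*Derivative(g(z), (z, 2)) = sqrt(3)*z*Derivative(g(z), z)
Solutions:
 g(z) = C1 + C2*erf(sqrt(2)*3^(1/4)*z/4)


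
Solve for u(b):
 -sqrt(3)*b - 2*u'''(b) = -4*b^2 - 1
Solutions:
 u(b) = C1 + C2*b + C3*b^2 + b^5/30 - sqrt(3)*b^4/48 + b^3/12


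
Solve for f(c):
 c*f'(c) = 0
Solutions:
 f(c) = C1


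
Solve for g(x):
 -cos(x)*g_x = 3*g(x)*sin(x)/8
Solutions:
 g(x) = C1*cos(x)^(3/8)


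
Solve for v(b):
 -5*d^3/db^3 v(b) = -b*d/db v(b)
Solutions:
 v(b) = C1 + Integral(C2*airyai(5^(2/3)*b/5) + C3*airybi(5^(2/3)*b/5), b)


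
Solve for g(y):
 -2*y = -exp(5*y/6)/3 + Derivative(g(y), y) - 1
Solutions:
 g(y) = C1 - y^2 + y + 2*exp(5*y/6)/5


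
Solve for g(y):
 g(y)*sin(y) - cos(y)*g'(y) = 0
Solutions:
 g(y) = C1/cos(y)


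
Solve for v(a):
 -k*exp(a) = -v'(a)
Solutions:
 v(a) = C1 + k*exp(a)


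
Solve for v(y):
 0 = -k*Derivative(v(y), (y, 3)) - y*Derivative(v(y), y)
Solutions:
 v(y) = C1 + Integral(C2*airyai(y*(-1/k)^(1/3)) + C3*airybi(y*(-1/k)^(1/3)), y)


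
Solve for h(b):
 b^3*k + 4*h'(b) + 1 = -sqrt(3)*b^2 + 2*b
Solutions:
 h(b) = C1 - b^4*k/16 - sqrt(3)*b^3/12 + b^2/4 - b/4


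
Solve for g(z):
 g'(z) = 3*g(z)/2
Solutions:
 g(z) = C1*exp(3*z/2)


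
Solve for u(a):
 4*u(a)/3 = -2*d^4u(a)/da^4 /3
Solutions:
 u(a) = (C1*sin(2^(3/4)*a/2) + C2*cos(2^(3/4)*a/2))*exp(-2^(3/4)*a/2) + (C3*sin(2^(3/4)*a/2) + C4*cos(2^(3/4)*a/2))*exp(2^(3/4)*a/2)


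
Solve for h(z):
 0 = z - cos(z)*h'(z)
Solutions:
 h(z) = C1 + Integral(z/cos(z), z)


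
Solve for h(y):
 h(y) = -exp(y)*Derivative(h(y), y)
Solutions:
 h(y) = C1*exp(exp(-y))


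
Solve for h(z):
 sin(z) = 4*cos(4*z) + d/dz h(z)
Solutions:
 h(z) = C1 - sin(4*z) - cos(z)


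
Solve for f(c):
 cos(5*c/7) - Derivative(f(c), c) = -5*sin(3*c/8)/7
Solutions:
 f(c) = C1 + 7*sin(5*c/7)/5 - 40*cos(3*c/8)/21


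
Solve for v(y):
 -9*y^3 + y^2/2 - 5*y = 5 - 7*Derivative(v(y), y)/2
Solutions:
 v(y) = C1 + 9*y^4/14 - y^3/21 + 5*y^2/7 + 10*y/7


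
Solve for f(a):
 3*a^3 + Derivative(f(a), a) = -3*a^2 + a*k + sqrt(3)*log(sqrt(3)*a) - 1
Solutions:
 f(a) = C1 - 3*a^4/4 - a^3 + a^2*k/2 + sqrt(3)*a*log(a) - sqrt(3)*a - a + sqrt(3)*a*log(3)/2


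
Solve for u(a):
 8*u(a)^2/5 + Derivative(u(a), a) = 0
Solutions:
 u(a) = 5/(C1 + 8*a)


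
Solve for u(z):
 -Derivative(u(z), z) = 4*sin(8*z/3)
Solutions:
 u(z) = C1 + 3*cos(8*z/3)/2


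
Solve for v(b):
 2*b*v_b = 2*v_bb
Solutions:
 v(b) = C1 + C2*erfi(sqrt(2)*b/2)


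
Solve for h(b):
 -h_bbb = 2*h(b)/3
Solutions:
 h(b) = C3*exp(-2^(1/3)*3^(2/3)*b/3) + (C1*sin(2^(1/3)*3^(1/6)*b/2) + C2*cos(2^(1/3)*3^(1/6)*b/2))*exp(2^(1/3)*3^(2/3)*b/6)


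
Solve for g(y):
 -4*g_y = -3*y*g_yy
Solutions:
 g(y) = C1 + C2*y^(7/3)


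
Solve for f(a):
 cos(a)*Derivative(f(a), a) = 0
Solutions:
 f(a) = C1


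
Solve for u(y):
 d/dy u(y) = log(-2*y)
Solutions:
 u(y) = C1 + y*log(-y) + y*(-1 + log(2))


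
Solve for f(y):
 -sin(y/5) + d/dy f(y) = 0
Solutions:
 f(y) = C1 - 5*cos(y/5)


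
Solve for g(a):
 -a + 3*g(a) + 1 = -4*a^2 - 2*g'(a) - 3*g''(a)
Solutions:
 g(a) = -4*a^2/3 + 19*a/9 + (C1*sin(2*sqrt(2)*a/3) + C2*cos(2*sqrt(2)*a/3))*exp(-a/3) + 25/27


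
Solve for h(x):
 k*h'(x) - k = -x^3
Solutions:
 h(x) = C1 + x - x^4/(4*k)


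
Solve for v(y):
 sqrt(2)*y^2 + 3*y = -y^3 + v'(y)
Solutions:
 v(y) = C1 + y^4/4 + sqrt(2)*y^3/3 + 3*y^2/2


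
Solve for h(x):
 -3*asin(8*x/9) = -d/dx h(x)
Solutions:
 h(x) = C1 + 3*x*asin(8*x/9) + 3*sqrt(81 - 64*x^2)/8


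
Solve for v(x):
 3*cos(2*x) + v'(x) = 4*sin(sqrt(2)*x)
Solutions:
 v(x) = C1 - 3*sin(2*x)/2 - 2*sqrt(2)*cos(sqrt(2)*x)


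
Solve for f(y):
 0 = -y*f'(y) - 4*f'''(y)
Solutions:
 f(y) = C1 + Integral(C2*airyai(-2^(1/3)*y/2) + C3*airybi(-2^(1/3)*y/2), y)


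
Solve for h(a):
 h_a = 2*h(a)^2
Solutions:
 h(a) = -1/(C1 + 2*a)


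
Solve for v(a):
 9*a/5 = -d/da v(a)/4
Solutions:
 v(a) = C1 - 18*a^2/5


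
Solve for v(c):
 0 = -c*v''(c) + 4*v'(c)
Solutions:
 v(c) = C1 + C2*c^5


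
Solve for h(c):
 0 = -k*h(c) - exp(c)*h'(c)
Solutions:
 h(c) = C1*exp(k*exp(-c))


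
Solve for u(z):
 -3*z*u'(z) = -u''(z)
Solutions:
 u(z) = C1 + C2*erfi(sqrt(6)*z/2)


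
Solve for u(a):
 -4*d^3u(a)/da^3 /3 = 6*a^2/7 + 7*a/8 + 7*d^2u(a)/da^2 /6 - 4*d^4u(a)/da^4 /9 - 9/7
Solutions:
 u(a) = C1 + C2*a + C3*exp(a*(6 - sqrt(78))/4) + C4*exp(a*(6 + sqrt(78))/4) - 3*a^4/49 + 425*a^3/2744 - 624*a^2/2401


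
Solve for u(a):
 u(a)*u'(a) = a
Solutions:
 u(a) = -sqrt(C1 + a^2)
 u(a) = sqrt(C1 + a^2)


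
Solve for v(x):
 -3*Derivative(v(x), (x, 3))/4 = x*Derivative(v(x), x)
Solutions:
 v(x) = C1 + Integral(C2*airyai(-6^(2/3)*x/3) + C3*airybi(-6^(2/3)*x/3), x)


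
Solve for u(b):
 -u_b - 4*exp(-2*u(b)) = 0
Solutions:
 u(b) = log(-sqrt(C1 - 8*b))
 u(b) = log(C1 - 8*b)/2


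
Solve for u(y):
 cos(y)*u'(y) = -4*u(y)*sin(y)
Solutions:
 u(y) = C1*cos(y)^4


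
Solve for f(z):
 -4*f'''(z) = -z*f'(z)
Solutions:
 f(z) = C1 + Integral(C2*airyai(2^(1/3)*z/2) + C3*airybi(2^(1/3)*z/2), z)


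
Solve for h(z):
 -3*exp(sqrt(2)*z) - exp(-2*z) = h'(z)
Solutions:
 h(z) = C1 - 3*sqrt(2)*exp(sqrt(2)*z)/2 + exp(-2*z)/2


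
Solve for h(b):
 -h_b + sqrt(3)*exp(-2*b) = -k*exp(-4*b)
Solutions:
 h(b) = C1 - k*exp(-4*b)/4 - sqrt(3)*exp(-2*b)/2


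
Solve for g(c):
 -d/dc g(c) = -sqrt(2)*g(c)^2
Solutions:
 g(c) = -1/(C1 + sqrt(2)*c)


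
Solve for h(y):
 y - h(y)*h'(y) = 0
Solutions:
 h(y) = -sqrt(C1 + y^2)
 h(y) = sqrt(C1 + y^2)


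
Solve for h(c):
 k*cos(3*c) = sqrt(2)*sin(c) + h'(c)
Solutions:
 h(c) = C1 + k*sin(3*c)/3 + sqrt(2)*cos(c)


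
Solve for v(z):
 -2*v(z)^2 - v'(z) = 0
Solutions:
 v(z) = 1/(C1 + 2*z)


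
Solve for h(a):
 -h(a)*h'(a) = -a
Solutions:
 h(a) = -sqrt(C1 + a^2)
 h(a) = sqrt(C1 + a^2)


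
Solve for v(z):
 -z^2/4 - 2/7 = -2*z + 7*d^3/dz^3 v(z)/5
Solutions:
 v(z) = C1 + C2*z + C3*z^2 - z^5/336 + 5*z^4/84 - 5*z^3/147


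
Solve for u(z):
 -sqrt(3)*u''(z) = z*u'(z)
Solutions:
 u(z) = C1 + C2*erf(sqrt(2)*3^(3/4)*z/6)


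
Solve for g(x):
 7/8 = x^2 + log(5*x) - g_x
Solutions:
 g(x) = C1 + x^3/3 + x*log(x) - 15*x/8 + x*log(5)


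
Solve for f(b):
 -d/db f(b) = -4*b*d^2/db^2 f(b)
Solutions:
 f(b) = C1 + C2*b^(5/4)


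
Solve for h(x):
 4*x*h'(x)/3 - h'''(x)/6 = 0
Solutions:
 h(x) = C1 + Integral(C2*airyai(2*x) + C3*airybi(2*x), x)


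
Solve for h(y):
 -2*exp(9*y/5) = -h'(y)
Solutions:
 h(y) = C1 + 10*exp(9*y/5)/9


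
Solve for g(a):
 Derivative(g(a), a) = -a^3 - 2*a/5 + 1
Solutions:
 g(a) = C1 - a^4/4 - a^2/5 + a


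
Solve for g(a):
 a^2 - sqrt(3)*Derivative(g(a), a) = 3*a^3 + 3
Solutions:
 g(a) = C1 - sqrt(3)*a^4/4 + sqrt(3)*a^3/9 - sqrt(3)*a


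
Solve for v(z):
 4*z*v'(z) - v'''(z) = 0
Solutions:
 v(z) = C1 + Integral(C2*airyai(2^(2/3)*z) + C3*airybi(2^(2/3)*z), z)


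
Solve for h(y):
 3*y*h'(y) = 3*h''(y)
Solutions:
 h(y) = C1 + C2*erfi(sqrt(2)*y/2)


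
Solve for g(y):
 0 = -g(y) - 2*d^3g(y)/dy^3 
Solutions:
 g(y) = C3*exp(-2^(2/3)*y/2) + (C1*sin(2^(2/3)*sqrt(3)*y/4) + C2*cos(2^(2/3)*sqrt(3)*y/4))*exp(2^(2/3)*y/4)


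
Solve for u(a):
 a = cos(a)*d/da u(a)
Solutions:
 u(a) = C1 + Integral(a/cos(a), a)


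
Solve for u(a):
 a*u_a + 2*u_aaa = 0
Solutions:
 u(a) = C1 + Integral(C2*airyai(-2^(2/3)*a/2) + C3*airybi(-2^(2/3)*a/2), a)


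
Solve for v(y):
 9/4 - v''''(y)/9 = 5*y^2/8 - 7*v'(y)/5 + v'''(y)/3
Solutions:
 v(y) = C1 + C2*exp(-y*(10^(1/3)/(2*(3*sqrt(301) + 53)^(1/3)) + 1 + 10^(2/3)*(3*sqrt(301) + 53)^(1/3)/20))*sin(10^(1/3)*sqrt(3)*y*(-10^(1/3)*(3*sqrt(301) + 53)^(1/3) + 10/(3*sqrt(301) + 53)^(1/3))/20) + C3*exp(-y*(10^(1/3)/(2*(3*sqrt(301) + 53)^(1/3)) + 1 + 10^(2/3)*(3*sqrt(301) + 53)^(1/3)/20))*cos(10^(1/3)*sqrt(3)*y*(-10^(1/3)*(3*sqrt(301) + 53)^(1/3) + 10/(3*sqrt(301) + 53)^(1/3))/20) + C4*exp(y*(-1 + 10^(1/3)/(3*sqrt(301) + 53)^(1/3) + 10^(2/3)*(3*sqrt(301) + 53)^(1/3)/10)) + 25*y^3/168 - 205*y/147


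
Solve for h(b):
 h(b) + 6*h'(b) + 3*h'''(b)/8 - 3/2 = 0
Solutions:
 h(b) = C1*exp(6^(1/3)*b*(-8*3^(1/3)/(3 + sqrt(777))^(1/3) + 2^(1/3)*(3 + sqrt(777))^(1/3))/6)*sin(2^(1/3)*3^(1/6)*b*(4/(3 + sqrt(777))^(1/3) + 2^(1/3)*3^(2/3)*(3 + sqrt(777))^(1/3)/6)) + C2*exp(6^(1/3)*b*(-8*3^(1/3)/(3 + sqrt(777))^(1/3) + 2^(1/3)*(3 + sqrt(777))^(1/3))/6)*cos(2^(1/3)*3^(1/6)*b*(4/(3 + sqrt(777))^(1/3) + 2^(1/3)*3^(2/3)*(3 + sqrt(777))^(1/3)/6)) + C3*exp(-6^(1/3)*b*(-8*3^(1/3)/(3 + sqrt(777))^(1/3) + 2^(1/3)*(3 + sqrt(777))^(1/3))/3) + 3/2


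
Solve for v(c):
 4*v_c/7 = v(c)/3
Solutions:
 v(c) = C1*exp(7*c/12)


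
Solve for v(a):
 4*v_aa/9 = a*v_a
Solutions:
 v(a) = C1 + C2*erfi(3*sqrt(2)*a/4)


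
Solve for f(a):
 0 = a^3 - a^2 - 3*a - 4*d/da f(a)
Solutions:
 f(a) = C1 + a^4/16 - a^3/12 - 3*a^2/8


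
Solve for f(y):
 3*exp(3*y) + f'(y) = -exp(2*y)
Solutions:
 f(y) = C1 - exp(3*y) - exp(2*y)/2


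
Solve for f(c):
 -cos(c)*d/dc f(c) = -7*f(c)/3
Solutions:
 f(c) = C1*(sin(c) + 1)^(7/6)/(sin(c) - 1)^(7/6)


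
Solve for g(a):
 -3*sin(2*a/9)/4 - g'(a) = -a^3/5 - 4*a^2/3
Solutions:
 g(a) = C1 + a^4/20 + 4*a^3/9 + 27*cos(2*a/9)/8


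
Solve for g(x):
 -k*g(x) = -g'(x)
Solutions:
 g(x) = C1*exp(k*x)


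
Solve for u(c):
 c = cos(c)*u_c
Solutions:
 u(c) = C1 + Integral(c/cos(c), c)


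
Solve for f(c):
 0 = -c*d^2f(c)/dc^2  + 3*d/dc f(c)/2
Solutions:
 f(c) = C1 + C2*c^(5/2)


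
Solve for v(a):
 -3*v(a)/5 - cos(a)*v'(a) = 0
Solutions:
 v(a) = C1*(sin(a) - 1)^(3/10)/(sin(a) + 1)^(3/10)


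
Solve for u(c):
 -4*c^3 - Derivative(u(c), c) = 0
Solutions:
 u(c) = C1 - c^4


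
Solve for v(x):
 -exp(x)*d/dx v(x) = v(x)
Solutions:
 v(x) = C1*exp(exp(-x))


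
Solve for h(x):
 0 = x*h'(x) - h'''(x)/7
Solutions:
 h(x) = C1 + Integral(C2*airyai(7^(1/3)*x) + C3*airybi(7^(1/3)*x), x)


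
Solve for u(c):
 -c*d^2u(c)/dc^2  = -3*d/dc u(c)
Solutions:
 u(c) = C1 + C2*c^4


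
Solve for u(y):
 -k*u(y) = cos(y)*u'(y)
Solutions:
 u(y) = C1*exp(k*(log(sin(y) - 1) - log(sin(y) + 1))/2)


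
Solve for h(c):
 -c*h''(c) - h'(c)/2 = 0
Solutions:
 h(c) = C1 + C2*sqrt(c)


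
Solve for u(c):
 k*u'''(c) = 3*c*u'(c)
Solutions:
 u(c) = C1 + Integral(C2*airyai(3^(1/3)*c*(1/k)^(1/3)) + C3*airybi(3^(1/3)*c*(1/k)^(1/3)), c)


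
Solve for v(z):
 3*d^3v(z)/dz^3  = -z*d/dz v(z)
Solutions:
 v(z) = C1 + Integral(C2*airyai(-3^(2/3)*z/3) + C3*airybi(-3^(2/3)*z/3), z)


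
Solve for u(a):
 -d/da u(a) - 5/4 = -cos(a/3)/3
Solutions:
 u(a) = C1 - 5*a/4 + sin(a/3)


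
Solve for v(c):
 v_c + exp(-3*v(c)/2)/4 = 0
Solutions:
 v(c) = 2*log(C1 - 3*c/8)/3
 v(c) = 2*log((-3^(1/3) - 3^(5/6)*I)*(C1 - c)^(1/3)/4)
 v(c) = 2*log((-3^(1/3) + 3^(5/6)*I)*(C1 - c)^(1/3)/4)


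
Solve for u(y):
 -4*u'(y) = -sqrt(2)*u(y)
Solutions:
 u(y) = C1*exp(sqrt(2)*y/4)


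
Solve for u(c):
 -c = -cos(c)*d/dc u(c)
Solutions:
 u(c) = C1 + Integral(c/cos(c), c)


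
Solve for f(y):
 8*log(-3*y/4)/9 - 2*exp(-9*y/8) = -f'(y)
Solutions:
 f(y) = C1 - 8*y*log(-y)/9 + 8*y*(-log(3) + 1 + 2*log(2))/9 - 16*exp(-9*y/8)/9


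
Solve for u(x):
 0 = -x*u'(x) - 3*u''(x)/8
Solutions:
 u(x) = C1 + C2*erf(2*sqrt(3)*x/3)


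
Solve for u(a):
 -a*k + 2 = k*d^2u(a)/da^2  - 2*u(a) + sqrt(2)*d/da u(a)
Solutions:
 u(a) = C1*exp(sqrt(2)*a*(sqrt(4*k + 1) - 1)/(2*k)) + C2*exp(-sqrt(2)*a*(sqrt(4*k + 1) + 1)/(2*k)) + a*k/2 + sqrt(2)*k/4 - 1


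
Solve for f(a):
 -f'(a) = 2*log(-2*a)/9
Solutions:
 f(a) = C1 - 2*a*log(-a)/9 + 2*a*(1 - log(2))/9


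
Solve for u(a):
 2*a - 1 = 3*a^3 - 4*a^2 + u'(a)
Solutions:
 u(a) = C1 - 3*a^4/4 + 4*a^3/3 + a^2 - a


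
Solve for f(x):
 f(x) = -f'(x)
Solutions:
 f(x) = C1*exp(-x)


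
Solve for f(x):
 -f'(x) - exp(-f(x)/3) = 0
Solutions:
 f(x) = 3*log(C1 - x/3)


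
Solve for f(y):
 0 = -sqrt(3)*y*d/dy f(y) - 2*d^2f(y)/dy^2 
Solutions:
 f(y) = C1 + C2*erf(3^(1/4)*y/2)


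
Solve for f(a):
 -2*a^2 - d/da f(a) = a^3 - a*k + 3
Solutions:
 f(a) = C1 - a^4/4 - 2*a^3/3 + a^2*k/2 - 3*a


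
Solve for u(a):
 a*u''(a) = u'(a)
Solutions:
 u(a) = C1 + C2*a^2


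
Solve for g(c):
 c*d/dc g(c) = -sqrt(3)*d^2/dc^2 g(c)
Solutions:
 g(c) = C1 + C2*erf(sqrt(2)*3^(3/4)*c/6)


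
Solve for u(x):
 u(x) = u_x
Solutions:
 u(x) = C1*exp(x)


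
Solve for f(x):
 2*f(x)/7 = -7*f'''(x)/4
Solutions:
 f(x) = C3*exp(-2*7^(1/3)*x/7) + (C1*sin(sqrt(3)*7^(1/3)*x/7) + C2*cos(sqrt(3)*7^(1/3)*x/7))*exp(7^(1/3)*x/7)


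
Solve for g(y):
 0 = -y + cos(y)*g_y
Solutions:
 g(y) = C1 + Integral(y/cos(y), y)


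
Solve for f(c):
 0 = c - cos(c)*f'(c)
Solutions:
 f(c) = C1 + Integral(c/cos(c), c)


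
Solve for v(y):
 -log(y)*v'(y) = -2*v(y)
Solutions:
 v(y) = C1*exp(2*li(y))


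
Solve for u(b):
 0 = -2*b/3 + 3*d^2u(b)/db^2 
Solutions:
 u(b) = C1 + C2*b + b^3/27


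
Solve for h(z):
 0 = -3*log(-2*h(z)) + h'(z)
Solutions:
 -Integral(1/(log(-_y) + log(2)), (_y, h(z)))/3 = C1 - z


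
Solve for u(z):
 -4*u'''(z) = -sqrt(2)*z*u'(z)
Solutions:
 u(z) = C1 + Integral(C2*airyai(sqrt(2)*z/2) + C3*airybi(sqrt(2)*z/2), z)


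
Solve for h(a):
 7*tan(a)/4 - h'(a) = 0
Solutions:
 h(a) = C1 - 7*log(cos(a))/4


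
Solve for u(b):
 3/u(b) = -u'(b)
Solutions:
 u(b) = -sqrt(C1 - 6*b)
 u(b) = sqrt(C1 - 6*b)


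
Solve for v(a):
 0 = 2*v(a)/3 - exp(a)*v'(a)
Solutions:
 v(a) = C1*exp(-2*exp(-a)/3)


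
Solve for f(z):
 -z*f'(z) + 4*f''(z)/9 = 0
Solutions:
 f(z) = C1 + C2*erfi(3*sqrt(2)*z/4)


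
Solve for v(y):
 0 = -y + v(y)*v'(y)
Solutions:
 v(y) = -sqrt(C1 + y^2)
 v(y) = sqrt(C1 + y^2)


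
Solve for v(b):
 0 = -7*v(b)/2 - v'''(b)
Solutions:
 v(b) = C3*exp(-2^(2/3)*7^(1/3)*b/2) + (C1*sin(2^(2/3)*sqrt(3)*7^(1/3)*b/4) + C2*cos(2^(2/3)*sqrt(3)*7^(1/3)*b/4))*exp(2^(2/3)*7^(1/3)*b/4)


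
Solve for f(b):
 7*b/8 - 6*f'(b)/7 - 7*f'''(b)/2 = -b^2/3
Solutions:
 f(b) = C1 + C2*sin(2*sqrt(3)*b/7) + C3*cos(2*sqrt(3)*b/7) + 7*b^3/54 + 49*b^2/96 - 343*b/108


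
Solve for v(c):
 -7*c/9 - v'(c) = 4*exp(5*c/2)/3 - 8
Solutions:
 v(c) = C1 - 7*c^2/18 + 8*c - 8*exp(5*c/2)/15


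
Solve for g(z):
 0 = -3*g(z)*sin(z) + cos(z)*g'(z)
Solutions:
 g(z) = C1/cos(z)^3


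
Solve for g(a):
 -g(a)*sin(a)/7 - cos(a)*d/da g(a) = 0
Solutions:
 g(a) = C1*cos(a)^(1/7)


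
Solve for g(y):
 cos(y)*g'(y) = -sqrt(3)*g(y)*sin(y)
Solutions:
 g(y) = C1*cos(y)^(sqrt(3))


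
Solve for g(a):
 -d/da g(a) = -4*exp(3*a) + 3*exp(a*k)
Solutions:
 g(a) = C1 + 4*exp(3*a)/3 - 3*exp(a*k)/k


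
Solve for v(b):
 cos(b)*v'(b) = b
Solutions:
 v(b) = C1 + Integral(b/cos(b), b)


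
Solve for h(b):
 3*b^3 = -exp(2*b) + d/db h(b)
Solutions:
 h(b) = C1 + 3*b^4/4 + exp(2*b)/2


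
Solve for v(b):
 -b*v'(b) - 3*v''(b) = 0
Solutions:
 v(b) = C1 + C2*erf(sqrt(6)*b/6)


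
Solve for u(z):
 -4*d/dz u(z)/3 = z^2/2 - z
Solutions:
 u(z) = C1 - z^3/8 + 3*z^2/8


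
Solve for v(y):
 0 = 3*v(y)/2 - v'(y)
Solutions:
 v(y) = C1*exp(3*y/2)


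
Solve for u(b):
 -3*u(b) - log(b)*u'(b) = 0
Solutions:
 u(b) = C1*exp(-3*li(b))


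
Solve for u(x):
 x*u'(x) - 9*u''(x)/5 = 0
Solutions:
 u(x) = C1 + C2*erfi(sqrt(10)*x/6)


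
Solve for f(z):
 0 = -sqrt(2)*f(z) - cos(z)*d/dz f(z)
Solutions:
 f(z) = C1*(sin(z) - 1)^(sqrt(2)/2)/(sin(z) + 1)^(sqrt(2)/2)


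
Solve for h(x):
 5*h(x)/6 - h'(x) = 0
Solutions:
 h(x) = C1*exp(5*x/6)


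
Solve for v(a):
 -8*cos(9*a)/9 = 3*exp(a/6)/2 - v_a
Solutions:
 v(a) = C1 + 9*exp(a/6) + 8*sin(9*a)/81


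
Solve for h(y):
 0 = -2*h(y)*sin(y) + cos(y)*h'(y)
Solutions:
 h(y) = C1/cos(y)^2


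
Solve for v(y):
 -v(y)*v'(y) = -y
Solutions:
 v(y) = -sqrt(C1 + y^2)
 v(y) = sqrt(C1 + y^2)


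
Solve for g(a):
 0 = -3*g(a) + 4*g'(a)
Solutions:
 g(a) = C1*exp(3*a/4)


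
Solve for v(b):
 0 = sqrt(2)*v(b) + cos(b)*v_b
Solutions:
 v(b) = C1*(sin(b) - 1)^(sqrt(2)/2)/(sin(b) + 1)^(sqrt(2)/2)


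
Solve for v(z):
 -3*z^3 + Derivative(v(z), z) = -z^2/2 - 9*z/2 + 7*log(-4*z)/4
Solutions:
 v(z) = C1 + 3*z^4/4 - z^3/6 - 9*z^2/4 + 7*z*log(-z)/4 + 7*z*(-1 + 2*log(2))/4


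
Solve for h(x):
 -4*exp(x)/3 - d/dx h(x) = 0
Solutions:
 h(x) = C1 - 4*exp(x)/3


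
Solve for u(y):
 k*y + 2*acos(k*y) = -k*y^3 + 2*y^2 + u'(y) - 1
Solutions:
 u(y) = C1 + k*y^4/4 + k*y^2/2 - 2*y^3/3 + y + 2*Piecewise((y*acos(k*y) - sqrt(-k^2*y^2 + 1)/k, Ne(k, 0)), (pi*y/2, True))


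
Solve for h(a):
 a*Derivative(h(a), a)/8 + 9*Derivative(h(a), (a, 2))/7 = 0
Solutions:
 h(a) = C1 + C2*erf(sqrt(7)*a/12)


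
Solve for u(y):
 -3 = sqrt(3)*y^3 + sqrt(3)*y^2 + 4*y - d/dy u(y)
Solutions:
 u(y) = C1 + sqrt(3)*y^4/4 + sqrt(3)*y^3/3 + 2*y^2 + 3*y


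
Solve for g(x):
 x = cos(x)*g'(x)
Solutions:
 g(x) = C1 + Integral(x/cos(x), x)


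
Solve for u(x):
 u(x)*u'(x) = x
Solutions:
 u(x) = -sqrt(C1 + x^2)
 u(x) = sqrt(C1 + x^2)


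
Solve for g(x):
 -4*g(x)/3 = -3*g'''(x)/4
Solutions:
 g(x) = C3*exp(2*6^(1/3)*x/3) + (C1*sin(2^(1/3)*3^(5/6)*x/3) + C2*cos(2^(1/3)*3^(5/6)*x/3))*exp(-6^(1/3)*x/3)


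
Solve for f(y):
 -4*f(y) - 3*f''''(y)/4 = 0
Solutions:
 f(y) = (C1*sin(sqrt(2)*3^(3/4)*y/3) + C2*cos(sqrt(2)*3^(3/4)*y/3))*exp(-sqrt(2)*3^(3/4)*y/3) + (C3*sin(sqrt(2)*3^(3/4)*y/3) + C4*cos(sqrt(2)*3^(3/4)*y/3))*exp(sqrt(2)*3^(3/4)*y/3)


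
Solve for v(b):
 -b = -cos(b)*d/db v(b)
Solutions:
 v(b) = C1 + Integral(b/cos(b), b)


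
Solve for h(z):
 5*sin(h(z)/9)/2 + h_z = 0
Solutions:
 5*z/2 + 9*log(cos(h(z)/9) - 1)/2 - 9*log(cos(h(z)/9) + 1)/2 = C1


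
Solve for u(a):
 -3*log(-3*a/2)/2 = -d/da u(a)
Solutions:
 u(a) = C1 + 3*a*log(-a)/2 + 3*a*(-1 - log(2) + log(3))/2


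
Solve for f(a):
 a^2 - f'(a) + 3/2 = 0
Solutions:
 f(a) = C1 + a^3/3 + 3*a/2


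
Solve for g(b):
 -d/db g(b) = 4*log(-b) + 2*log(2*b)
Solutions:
 g(b) = C1 - 6*b*log(b) + 2*b*(-log(2) + 3 - 2*I*pi)


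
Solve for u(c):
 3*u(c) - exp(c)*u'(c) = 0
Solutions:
 u(c) = C1*exp(-3*exp(-c))


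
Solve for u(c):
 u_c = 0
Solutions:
 u(c) = C1


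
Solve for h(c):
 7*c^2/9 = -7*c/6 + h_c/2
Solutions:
 h(c) = C1 + 14*c^3/27 + 7*c^2/6


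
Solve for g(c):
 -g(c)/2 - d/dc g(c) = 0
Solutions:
 g(c) = C1*exp(-c/2)


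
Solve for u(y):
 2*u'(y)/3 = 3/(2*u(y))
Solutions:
 u(y) = -sqrt(C1 + 18*y)/2
 u(y) = sqrt(C1 + 18*y)/2


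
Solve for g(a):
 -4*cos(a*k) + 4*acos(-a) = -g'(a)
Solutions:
 g(a) = C1 - 4*a*acos(-a) - 4*sqrt(1 - a^2) + 4*Piecewise((sin(a*k)/k, Ne(k, 0)), (a, True))


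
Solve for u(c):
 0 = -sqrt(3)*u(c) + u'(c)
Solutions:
 u(c) = C1*exp(sqrt(3)*c)


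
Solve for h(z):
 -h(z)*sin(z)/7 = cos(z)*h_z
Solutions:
 h(z) = C1*cos(z)^(1/7)


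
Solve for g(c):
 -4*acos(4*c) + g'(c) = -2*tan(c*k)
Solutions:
 g(c) = C1 + 4*c*acos(4*c) - sqrt(1 - 16*c^2) - 2*Piecewise((-log(cos(c*k))/k, Ne(k, 0)), (0, True))


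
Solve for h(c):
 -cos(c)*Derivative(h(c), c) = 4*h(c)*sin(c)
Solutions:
 h(c) = C1*cos(c)^4


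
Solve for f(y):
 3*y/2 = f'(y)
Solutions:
 f(y) = C1 + 3*y^2/4


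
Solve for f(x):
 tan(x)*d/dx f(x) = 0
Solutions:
 f(x) = C1


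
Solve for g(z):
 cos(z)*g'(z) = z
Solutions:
 g(z) = C1 + Integral(z/cos(z), z)


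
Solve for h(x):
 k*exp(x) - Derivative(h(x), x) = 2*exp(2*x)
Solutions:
 h(x) = C1 + k*exp(x) - exp(2*x)


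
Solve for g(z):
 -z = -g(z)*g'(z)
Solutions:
 g(z) = -sqrt(C1 + z^2)
 g(z) = sqrt(C1 + z^2)


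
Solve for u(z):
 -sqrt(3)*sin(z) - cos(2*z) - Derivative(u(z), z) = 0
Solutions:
 u(z) = C1 - sin(2*z)/2 + sqrt(3)*cos(z)


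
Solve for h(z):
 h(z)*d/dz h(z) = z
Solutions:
 h(z) = -sqrt(C1 + z^2)
 h(z) = sqrt(C1 + z^2)


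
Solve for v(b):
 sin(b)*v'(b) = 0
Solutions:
 v(b) = C1


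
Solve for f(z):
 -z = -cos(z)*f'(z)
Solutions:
 f(z) = C1 + Integral(z/cos(z), z)


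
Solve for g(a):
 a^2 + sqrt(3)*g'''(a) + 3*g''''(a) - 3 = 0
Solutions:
 g(a) = C1 + C2*a + C3*a^2 + C4*exp(-sqrt(3)*a/3) - sqrt(3)*a^5/180 + a^4/12 - sqrt(3)*a^3/6


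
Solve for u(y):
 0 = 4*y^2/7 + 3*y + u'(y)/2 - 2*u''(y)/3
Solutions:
 u(y) = C1 + C2*exp(3*y/4) - 8*y^3/21 - 95*y^2/21 - 760*y/63


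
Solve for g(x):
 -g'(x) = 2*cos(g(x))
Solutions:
 g(x) = pi - asin((C1 + exp(4*x))/(C1 - exp(4*x)))
 g(x) = asin((C1 + exp(4*x))/(C1 - exp(4*x)))


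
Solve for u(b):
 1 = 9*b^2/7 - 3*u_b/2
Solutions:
 u(b) = C1 + 2*b^3/7 - 2*b/3


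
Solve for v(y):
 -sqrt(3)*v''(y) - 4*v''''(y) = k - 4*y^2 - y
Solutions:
 v(y) = C1 + C2*y + C3*sin(3^(1/4)*y/2) + C4*cos(3^(1/4)*y/2) + sqrt(3)*y^4/9 + sqrt(3)*y^3/18 + y^2*(-sqrt(3)*k - 32)/6


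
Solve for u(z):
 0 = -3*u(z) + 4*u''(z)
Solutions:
 u(z) = C1*exp(-sqrt(3)*z/2) + C2*exp(sqrt(3)*z/2)


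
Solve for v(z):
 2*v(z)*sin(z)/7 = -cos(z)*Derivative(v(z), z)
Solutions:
 v(z) = C1*cos(z)^(2/7)


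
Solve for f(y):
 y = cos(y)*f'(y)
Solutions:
 f(y) = C1 + Integral(y/cos(y), y)


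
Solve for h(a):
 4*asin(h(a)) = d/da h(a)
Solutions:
 Integral(1/asin(_y), (_y, h(a))) = C1 + 4*a


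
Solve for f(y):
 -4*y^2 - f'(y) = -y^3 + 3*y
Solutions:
 f(y) = C1 + y^4/4 - 4*y^3/3 - 3*y^2/2


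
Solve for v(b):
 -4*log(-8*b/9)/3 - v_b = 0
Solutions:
 v(b) = C1 - 4*b*log(-b)/3 + b*(-4*log(2) + 4/3 + 8*log(3)/3)


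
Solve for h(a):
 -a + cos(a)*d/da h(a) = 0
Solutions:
 h(a) = C1 + Integral(a/cos(a), a)


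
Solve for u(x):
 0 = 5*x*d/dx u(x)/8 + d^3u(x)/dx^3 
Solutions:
 u(x) = C1 + Integral(C2*airyai(-5^(1/3)*x/2) + C3*airybi(-5^(1/3)*x/2), x)


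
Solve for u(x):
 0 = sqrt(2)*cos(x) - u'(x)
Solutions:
 u(x) = C1 + sqrt(2)*sin(x)


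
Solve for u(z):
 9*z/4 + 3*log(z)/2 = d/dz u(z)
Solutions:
 u(z) = C1 + 9*z^2/8 + 3*z*log(z)/2 - 3*z/2


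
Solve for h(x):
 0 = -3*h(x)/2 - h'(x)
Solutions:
 h(x) = C1*exp(-3*x/2)


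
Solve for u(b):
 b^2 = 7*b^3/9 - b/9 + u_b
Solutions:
 u(b) = C1 - 7*b^4/36 + b^3/3 + b^2/18


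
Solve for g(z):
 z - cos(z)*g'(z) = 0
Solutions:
 g(z) = C1 + Integral(z/cos(z), z)


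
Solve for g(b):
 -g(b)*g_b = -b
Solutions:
 g(b) = -sqrt(C1 + b^2)
 g(b) = sqrt(C1 + b^2)


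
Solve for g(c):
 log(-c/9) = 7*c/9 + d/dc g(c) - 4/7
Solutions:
 g(c) = C1 - 7*c^2/18 + c*log(-c) + c*(-2*log(3) - 3/7)


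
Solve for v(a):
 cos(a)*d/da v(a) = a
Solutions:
 v(a) = C1 + Integral(a/cos(a), a)


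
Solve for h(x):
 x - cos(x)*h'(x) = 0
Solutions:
 h(x) = C1 + Integral(x/cos(x), x)


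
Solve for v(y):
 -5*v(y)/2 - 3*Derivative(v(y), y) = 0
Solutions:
 v(y) = C1*exp(-5*y/6)


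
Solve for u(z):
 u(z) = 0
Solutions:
 u(z) = 0


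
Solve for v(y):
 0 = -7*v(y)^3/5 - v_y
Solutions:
 v(y) = -sqrt(10)*sqrt(-1/(C1 - 7*y))/2
 v(y) = sqrt(10)*sqrt(-1/(C1 - 7*y))/2


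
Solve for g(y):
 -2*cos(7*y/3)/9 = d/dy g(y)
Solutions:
 g(y) = C1 - 2*sin(7*y/3)/21


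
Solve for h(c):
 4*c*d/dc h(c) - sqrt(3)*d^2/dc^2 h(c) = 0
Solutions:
 h(c) = C1 + C2*erfi(sqrt(2)*3^(3/4)*c/3)


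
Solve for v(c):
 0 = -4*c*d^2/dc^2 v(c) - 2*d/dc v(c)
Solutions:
 v(c) = C1 + C2*sqrt(c)


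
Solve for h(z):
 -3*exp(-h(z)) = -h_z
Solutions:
 h(z) = log(C1 + 3*z)


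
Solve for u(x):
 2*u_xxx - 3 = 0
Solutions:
 u(x) = C1 + C2*x + C3*x^2 + x^3/4


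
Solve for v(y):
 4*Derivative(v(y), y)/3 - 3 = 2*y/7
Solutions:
 v(y) = C1 + 3*y^2/28 + 9*y/4


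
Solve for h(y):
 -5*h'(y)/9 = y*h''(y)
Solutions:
 h(y) = C1 + C2*y^(4/9)


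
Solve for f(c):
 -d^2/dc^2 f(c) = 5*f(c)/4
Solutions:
 f(c) = C1*sin(sqrt(5)*c/2) + C2*cos(sqrt(5)*c/2)


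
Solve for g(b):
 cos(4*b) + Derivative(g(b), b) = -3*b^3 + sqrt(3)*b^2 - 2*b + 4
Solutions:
 g(b) = C1 - 3*b^4/4 + sqrt(3)*b^3/3 - b^2 + 4*b - sin(4*b)/4


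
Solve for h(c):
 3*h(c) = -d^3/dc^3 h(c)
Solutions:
 h(c) = C3*exp(-3^(1/3)*c) + (C1*sin(3^(5/6)*c/2) + C2*cos(3^(5/6)*c/2))*exp(3^(1/3)*c/2)


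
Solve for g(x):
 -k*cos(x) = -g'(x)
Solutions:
 g(x) = C1 + k*sin(x)


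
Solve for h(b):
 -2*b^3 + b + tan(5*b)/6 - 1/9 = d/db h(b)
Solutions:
 h(b) = C1 - b^4/2 + b^2/2 - b/9 - log(cos(5*b))/30


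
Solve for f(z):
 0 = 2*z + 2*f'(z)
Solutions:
 f(z) = C1 - z^2/2


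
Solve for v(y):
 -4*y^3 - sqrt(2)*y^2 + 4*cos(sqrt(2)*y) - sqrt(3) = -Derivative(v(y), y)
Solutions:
 v(y) = C1 + y^4 + sqrt(2)*y^3/3 + sqrt(3)*y - 2*sqrt(2)*sin(sqrt(2)*y)


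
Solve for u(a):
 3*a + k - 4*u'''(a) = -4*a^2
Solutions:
 u(a) = C1 + C2*a + C3*a^2 + a^5/60 + a^4/32 + a^3*k/24


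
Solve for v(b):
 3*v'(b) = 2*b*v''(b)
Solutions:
 v(b) = C1 + C2*b^(5/2)


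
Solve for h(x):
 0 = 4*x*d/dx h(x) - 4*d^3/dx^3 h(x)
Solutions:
 h(x) = C1 + Integral(C2*airyai(x) + C3*airybi(x), x)


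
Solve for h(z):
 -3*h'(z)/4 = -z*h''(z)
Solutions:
 h(z) = C1 + C2*z^(7/4)


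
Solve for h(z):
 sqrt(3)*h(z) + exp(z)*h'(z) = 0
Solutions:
 h(z) = C1*exp(sqrt(3)*exp(-z))


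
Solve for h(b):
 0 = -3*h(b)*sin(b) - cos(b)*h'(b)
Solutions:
 h(b) = C1*cos(b)^3


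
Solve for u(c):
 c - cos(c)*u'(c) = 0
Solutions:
 u(c) = C1 + Integral(c/cos(c), c)


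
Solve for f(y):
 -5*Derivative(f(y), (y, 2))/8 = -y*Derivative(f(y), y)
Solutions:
 f(y) = C1 + C2*erfi(2*sqrt(5)*y/5)


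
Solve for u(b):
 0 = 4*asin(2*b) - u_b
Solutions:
 u(b) = C1 + 4*b*asin(2*b) + 2*sqrt(1 - 4*b^2)


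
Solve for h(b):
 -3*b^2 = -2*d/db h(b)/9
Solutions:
 h(b) = C1 + 9*b^3/2


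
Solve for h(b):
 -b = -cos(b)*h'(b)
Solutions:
 h(b) = C1 + Integral(b/cos(b), b)


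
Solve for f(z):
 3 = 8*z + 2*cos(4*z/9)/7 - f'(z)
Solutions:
 f(z) = C1 + 4*z^2 - 3*z + 9*sin(4*z/9)/14


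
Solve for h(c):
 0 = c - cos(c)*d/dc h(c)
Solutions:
 h(c) = C1 + Integral(c/cos(c), c)


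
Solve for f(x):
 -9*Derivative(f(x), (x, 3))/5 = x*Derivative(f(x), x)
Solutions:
 f(x) = C1 + Integral(C2*airyai(-15^(1/3)*x/3) + C3*airybi(-15^(1/3)*x/3), x)


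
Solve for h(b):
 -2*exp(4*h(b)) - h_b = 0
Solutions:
 h(b) = log(-I*(1/(C1 + 8*b))^(1/4))
 h(b) = log(I*(1/(C1 + 8*b))^(1/4))
 h(b) = log(-(1/(C1 + 8*b))^(1/4))
 h(b) = log(1/(C1 + 8*b))/4


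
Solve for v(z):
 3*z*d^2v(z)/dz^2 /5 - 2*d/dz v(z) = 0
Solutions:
 v(z) = C1 + C2*z^(13/3)


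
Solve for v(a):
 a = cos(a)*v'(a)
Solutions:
 v(a) = C1 + Integral(a/cos(a), a)


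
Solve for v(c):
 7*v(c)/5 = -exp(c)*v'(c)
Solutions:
 v(c) = C1*exp(7*exp(-c)/5)


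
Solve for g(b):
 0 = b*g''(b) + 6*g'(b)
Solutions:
 g(b) = C1 + C2/b^5


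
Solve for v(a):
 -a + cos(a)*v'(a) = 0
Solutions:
 v(a) = C1 + Integral(a/cos(a), a)


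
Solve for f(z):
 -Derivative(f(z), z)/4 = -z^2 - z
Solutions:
 f(z) = C1 + 4*z^3/3 + 2*z^2


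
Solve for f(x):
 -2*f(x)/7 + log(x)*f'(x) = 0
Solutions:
 f(x) = C1*exp(2*li(x)/7)


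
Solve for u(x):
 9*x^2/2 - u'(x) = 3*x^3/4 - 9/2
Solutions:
 u(x) = C1 - 3*x^4/16 + 3*x^3/2 + 9*x/2


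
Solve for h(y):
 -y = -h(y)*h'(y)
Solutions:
 h(y) = -sqrt(C1 + y^2)
 h(y) = sqrt(C1 + y^2)


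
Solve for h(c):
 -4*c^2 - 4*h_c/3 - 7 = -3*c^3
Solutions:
 h(c) = C1 + 9*c^4/16 - c^3 - 21*c/4


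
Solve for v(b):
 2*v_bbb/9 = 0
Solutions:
 v(b) = C1 + C2*b + C3*b^2


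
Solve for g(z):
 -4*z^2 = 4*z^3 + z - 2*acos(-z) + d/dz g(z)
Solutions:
 g(z) = C1 - z^4 - 4*z^3/3 - z^2/2 + 2*z*acos(-z) + 2*sqrt(1 - z^2)


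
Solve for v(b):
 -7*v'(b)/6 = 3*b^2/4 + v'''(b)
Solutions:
 v(b) = C1 + C2*sin(sqrt(42)*b/6) + C3*cos(sqrt(42)*b/6) - 3*b^3/14 + 54*b/49


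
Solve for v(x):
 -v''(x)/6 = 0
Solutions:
 v(x) = C1 + C2*x


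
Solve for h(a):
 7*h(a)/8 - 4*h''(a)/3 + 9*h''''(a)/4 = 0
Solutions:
 h(a) = (C1*sin(2^(3/4)*sqrt(3)*7^(1/4)*a*sin(atan(sqrt(878)/16)/2)/6) + C2*cos(2^(3/4)*sqrt(3)*7^(1/4)*a*sin(atan(sqrt(878)/16)/2)/6))*exp(-2^(3/4)*sqrt(3)*7^(1/4)*a*cos(atan(sqrt(878)/16)/2)/6) + (C3*sin(2^(3/4)*sqrt(3)*7^(1/4)*a*sin(atan(sqrt(878)/16)/2)/6) + C4*cos(2^(3/4)*sqrt(3)*7^(1/4)*a*sin(atan(sqrt(878)/16)/2)/6))*exp(2^(3/4)*sqrt(3)*7^(1/4)*a*cos(atan(sqrt(878)/16)/2)/6)


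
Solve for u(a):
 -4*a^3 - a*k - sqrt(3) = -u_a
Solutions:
 u(a) = C1 + a^4 + a^2*k/2 + sqrt(3)*a


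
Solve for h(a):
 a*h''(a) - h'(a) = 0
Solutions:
 h(a) = C1 + C2*a^2


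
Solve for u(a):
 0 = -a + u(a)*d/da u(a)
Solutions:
 u(a) = -sqrt(C1 + a^2)
 u(a) = sqrt(C1 + a^2)


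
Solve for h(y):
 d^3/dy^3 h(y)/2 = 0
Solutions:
 h(y) = C1 + C2*y + C3*y^2


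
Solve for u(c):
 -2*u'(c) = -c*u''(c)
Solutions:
 u(c) = C1 + C2*c^3


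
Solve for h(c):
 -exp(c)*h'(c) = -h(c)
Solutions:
 h(c) = C1*exp(-exp(-c))


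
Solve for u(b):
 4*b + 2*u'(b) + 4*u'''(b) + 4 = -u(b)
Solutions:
 u(b) = C1*exp(-3^(1/3)*b*(-(9 + sqrt(105))^(1/3) + 2*3^(1/3)/(9 + sqrt(105))^(1/3))/12)*sin(3^(1/6)*b*(6/(9 + sqrt(105))^(1/3) + 3^(2/3)*(9 + sqrt(105))^(1/3))/12) + C2*exp(-3^(1/3)*b*(-(9 + sqrt(105))^(1/3) + 2*3^(1/3)/(9 + sqrt(105))^(1/3))/12)*cos(3^(1/6)*b*(6/(9 + sqrt(105))^(1/3) + 3^(2/3)*(9 + sqrt(105))^(1/3))/12) + C3*exp(3^(1/3)*b*(-(9 + sqrt(105))^(1/3) + 2*3^(1/3)/(9 + sqrt(105))^(1/3))/6) - 4*b + 4


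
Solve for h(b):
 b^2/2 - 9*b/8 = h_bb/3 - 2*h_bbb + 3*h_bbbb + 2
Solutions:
 h(b) = C1 + C4*exp(b/3) + b^4/8 + 39*b^3/16 + 219*b^2/8 + b*(C2 + C3*exp(b)^(1/3))


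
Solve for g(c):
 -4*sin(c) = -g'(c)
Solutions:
 g(c) = C1 - 4*cos(c)


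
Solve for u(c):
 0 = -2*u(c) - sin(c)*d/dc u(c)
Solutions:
 u(c) = C1*(cos(c) + 1)/(cos(c) - 1)


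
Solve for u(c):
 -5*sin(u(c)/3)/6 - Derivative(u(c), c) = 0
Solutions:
 5*c/6 + 3*log(cos(u(c)/3) - 1)/2 - 3*log(cos(u(c)/3) + 1)/2 = C1


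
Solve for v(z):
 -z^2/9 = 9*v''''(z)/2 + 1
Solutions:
 v(z) = C1 + C2*z + C3*z^2 + C4*z^3 - z^6/14580 - z^4/108


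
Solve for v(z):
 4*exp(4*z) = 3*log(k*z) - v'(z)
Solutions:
 v(z) = C1 + 3*z*log(k*z) - 3*z - exp(4*z)


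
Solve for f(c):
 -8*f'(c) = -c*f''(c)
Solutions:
 f(c) = C1 + C2*c^9


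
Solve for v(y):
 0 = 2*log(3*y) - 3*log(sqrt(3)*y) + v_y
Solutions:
 v(y) = C1 + y*log(y) - y - y*log(3)/2


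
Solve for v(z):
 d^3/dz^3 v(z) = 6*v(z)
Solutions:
 v(z) = C3*exp(6^(1/3)*z) + (C1*sin(2^(1/3)*3^(5/6)*z/2) + C2*cos(2^(1/3)*3^(5/6)*z/2))*exp(-6^(1/3)*z/2)


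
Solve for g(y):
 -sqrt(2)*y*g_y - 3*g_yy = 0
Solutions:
 g(y) = C1 + C2*erf(2^(3/4)*sqrt(3)*y/6)


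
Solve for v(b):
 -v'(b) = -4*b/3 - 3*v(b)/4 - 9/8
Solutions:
 v(b) = C1*exp(3*b/4) - 16*b/9 - 209/54


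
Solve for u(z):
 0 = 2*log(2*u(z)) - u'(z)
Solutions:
 -Integral(1/(log(_y) + log(2)), (_y, u(z)))/2 = C1 - z


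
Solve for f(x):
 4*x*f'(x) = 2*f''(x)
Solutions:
 f(x) = C1 + C2*erfi(x)


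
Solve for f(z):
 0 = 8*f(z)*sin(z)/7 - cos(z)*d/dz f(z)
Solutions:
 f(z) = C1/cos(z)^(8/7)


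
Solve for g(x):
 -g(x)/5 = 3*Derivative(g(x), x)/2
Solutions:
 g(x) = C1*exp(-2*x/15)


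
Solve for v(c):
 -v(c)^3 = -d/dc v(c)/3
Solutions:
 v(c) = -sqrt(2)*sqrt(-1/(C1 + 3*c))/2
 v(c) = sqrt(2)*sqrt(-1/(C1 + 3*c))/2


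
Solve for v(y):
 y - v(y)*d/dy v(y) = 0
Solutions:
 v(y) = -sqrt(C1 + y^2)
 v(y) = sqrt(C1 + y^2)


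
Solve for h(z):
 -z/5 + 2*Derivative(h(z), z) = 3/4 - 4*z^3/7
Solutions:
 h(z) = C1 - z^4/14 + z^2/20 + 3*z/8


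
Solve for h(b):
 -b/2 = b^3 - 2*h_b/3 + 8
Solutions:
 h(b) = C1 + 3*b^4/8 + 3*b^2/8 + 12*b


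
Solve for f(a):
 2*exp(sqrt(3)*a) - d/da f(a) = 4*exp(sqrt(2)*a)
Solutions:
 f(a) = C1 - 2*sqrt(2)*exp(sqrt(2)*a) + 2*sqrt(3)*exp(sqrt(3)*a)/3


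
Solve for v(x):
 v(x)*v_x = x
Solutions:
 v(x) = -sqrt(C1 + x^2)
 v(x) = sqrt(C1 + x^2)


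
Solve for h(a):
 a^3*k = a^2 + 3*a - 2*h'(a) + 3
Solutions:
 h(a) = C1 - a^4*k/8 + a^3/6 + 3*a^2/4 + 3*a/2


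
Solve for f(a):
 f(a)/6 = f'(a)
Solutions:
 f(a) = C1*exp(a/6)


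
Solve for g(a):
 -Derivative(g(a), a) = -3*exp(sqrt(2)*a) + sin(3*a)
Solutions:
 g(a) = C1 + 3*sqrt(2)*exp(sqrt(2)*a)/2 + cos(3*a)/3


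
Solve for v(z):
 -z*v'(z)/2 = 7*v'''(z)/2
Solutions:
 v(z) = C1 + Integral(C2*airyai(-7^(2/3)*z/7) + C3*airybi(-7^(2/3)*z/7), z)


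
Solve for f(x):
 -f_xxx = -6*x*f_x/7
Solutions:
 f(x) = C1 + Integral(C2*airyai(6^(1/3)*7^(2/3)*x/7) + C3*airybi(6^(1/3)*7^(2/3)*x/7), x)


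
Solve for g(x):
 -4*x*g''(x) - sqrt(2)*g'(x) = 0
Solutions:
 g(x) = C1 + C2*x^(1 - sqrt(2)/4)


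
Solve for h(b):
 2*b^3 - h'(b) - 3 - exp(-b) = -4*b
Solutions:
 h(b) = C1 + b^4/2 + 2*b^2 - 3*b + exp(-b)


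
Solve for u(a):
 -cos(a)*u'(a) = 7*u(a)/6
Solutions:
 u(a) = C1*(sin(a) - 1)^(7/12)/(sin(a) + 1)^(7/12)


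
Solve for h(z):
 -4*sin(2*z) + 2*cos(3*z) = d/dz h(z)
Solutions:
 h(z) = C1 + 2*sin(3*z)/3 + 2*cos(2*z)


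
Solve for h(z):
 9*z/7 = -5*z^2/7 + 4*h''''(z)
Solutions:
 h(z) = C1 + C2*z + C3*z^2 + C4*z^3 + z^6/2016 + 3*z^5/1120


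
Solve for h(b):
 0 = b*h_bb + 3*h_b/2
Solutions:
 h(b) = C1 + C2/sqrt(b)


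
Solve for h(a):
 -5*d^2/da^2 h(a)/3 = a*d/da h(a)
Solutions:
 h(a) = C1 + C2*erf(sqrt(30)*a/10)


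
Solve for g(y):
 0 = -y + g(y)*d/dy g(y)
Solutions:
 g(y) = -sqrt(C1 + y^2)
 g(y) = sqrt(C1 + y^2)


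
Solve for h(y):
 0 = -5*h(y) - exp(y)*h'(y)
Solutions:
 h(y) = C1*exp(5*exp(-y))


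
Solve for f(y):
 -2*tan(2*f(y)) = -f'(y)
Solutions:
 f(y) = -asin(C1*exp(4*y))/2 + pi/2
 f(y) = asin(C1*exp(4*y))/2


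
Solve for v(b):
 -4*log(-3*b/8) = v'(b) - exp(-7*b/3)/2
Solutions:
 v(b) = C1 - 4*b*log(-b) + 4*b*(-log(3) + 1 + 3*log(2)) - 3*exp(-7*b/3)/14


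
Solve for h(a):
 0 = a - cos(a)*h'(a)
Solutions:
 h(a) = C1 + Integral(a/cos(a), a)


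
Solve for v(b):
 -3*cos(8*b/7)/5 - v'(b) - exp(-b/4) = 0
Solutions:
 v(b) = C1 - 21*sin(8*b/7)/40 + 4*exp(-b/4)


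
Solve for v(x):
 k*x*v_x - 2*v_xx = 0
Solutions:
 v(x) = Piecewise((-sqrt(pi)*C1*erf(x*sqrt(-k)/2)/sqrt(-k) - C2, (k > 0) | (k < 0)), (-C1*x - C2, True))


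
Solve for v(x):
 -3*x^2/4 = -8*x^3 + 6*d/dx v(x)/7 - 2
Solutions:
 v(x) = C1 + 7*x^4/3 - 7*x^3/24 + 7*x/3


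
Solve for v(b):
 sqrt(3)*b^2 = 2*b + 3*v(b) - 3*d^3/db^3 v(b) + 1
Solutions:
 v(b) = C3*exp(b) + sqrt(3)*b^2/3 - 2*b/3 + (C1*sin(sqrt(3)*b/2) + C2*cos(sqrt(3)*b/2))*exp(-b/2) - 1/3
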